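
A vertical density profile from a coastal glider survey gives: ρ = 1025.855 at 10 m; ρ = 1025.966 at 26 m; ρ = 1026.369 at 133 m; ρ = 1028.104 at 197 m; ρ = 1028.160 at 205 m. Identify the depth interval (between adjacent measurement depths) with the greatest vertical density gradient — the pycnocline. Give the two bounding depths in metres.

Compute the density gradient over each adjacent pair:
  10–26 m: Δρ/Δz = 0.111/16 = 6.9 × 10⁻³ kg m⁻⁴
  26–133 m: Δρ/Δz = 0.403/107 = 3.8 × 10⁻³ kg m⁻⁴
  133–197 m: Δρ/Δz = 1.735/64 = 0.027 kg m⁻⁴
  197–205 m: Δρ/Δz = 0.056/8 = 7.0 × 10⁻³ kg m⁻⁴
The largest gradient is in the 133–197 m interval — the pycnocline.

133–197 m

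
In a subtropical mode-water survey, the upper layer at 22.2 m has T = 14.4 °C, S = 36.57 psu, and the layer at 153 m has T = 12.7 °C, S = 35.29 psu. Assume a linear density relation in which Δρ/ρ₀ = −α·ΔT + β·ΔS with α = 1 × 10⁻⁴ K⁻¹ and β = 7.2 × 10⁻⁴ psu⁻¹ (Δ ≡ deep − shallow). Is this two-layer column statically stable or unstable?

ΔT = 12.7 − 14.4 = -1.7 K and ΔS = 35.29 − 36.57 = -1.28 psu (deep − shallow).
−αΔT = 1.70 × 10⁻⁴; βΔS = -9.216 × 10⁻⁴; sum Δρ/ρ₀ = -7.516 × 10⁻⁴.
Δρ/ρ₀ < 0, so Δρ < 0: deeper water is lighter → statically unstable; the column would overturn.

unstable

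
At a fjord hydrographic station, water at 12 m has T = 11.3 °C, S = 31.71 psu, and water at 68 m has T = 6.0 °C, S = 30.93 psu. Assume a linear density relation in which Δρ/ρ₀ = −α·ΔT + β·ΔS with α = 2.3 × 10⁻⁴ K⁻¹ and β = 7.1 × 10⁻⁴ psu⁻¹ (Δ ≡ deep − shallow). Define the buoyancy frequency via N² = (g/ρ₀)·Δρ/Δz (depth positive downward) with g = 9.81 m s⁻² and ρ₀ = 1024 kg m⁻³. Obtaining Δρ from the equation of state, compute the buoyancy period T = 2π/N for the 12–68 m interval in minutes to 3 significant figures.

9.70 min

ΔT = -5.3 K, ΔS = -0.78 psu (deep − shallow).
Δρ/ρ₀ = −αΔT + βΔS = 1.219 × 10⁻³ − 5.538 × 10⁻⁴ = 6.652 × 10⁻⁴, so Δρ ≈ 0.6812 kg m⁻³.
N² = (g/ρ₀)·Δρ/Δz = g·(Δρ/ρ₀)/Δz = 9.81 × 6.652 × 10⁻⁴ / 56 = 1.1653 × 10⁻⁴ s⁻².
N = √(1.1653 × 10⁻⁴) = 0.010795 rad s⁻¹ → T = 2π/N = 582.05 s = 9.7008 min ≈ 9.70 min.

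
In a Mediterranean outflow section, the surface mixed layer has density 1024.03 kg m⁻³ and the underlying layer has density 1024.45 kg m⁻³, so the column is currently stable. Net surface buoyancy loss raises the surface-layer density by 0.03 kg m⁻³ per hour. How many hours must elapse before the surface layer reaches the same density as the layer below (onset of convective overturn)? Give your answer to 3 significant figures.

14.0 hours

Density deficit of the surface layer: 1024.45 − 1024.03 = 0.42 kg m⁻³.
Required change = 0.42 / 0.03 = 14.0 hours.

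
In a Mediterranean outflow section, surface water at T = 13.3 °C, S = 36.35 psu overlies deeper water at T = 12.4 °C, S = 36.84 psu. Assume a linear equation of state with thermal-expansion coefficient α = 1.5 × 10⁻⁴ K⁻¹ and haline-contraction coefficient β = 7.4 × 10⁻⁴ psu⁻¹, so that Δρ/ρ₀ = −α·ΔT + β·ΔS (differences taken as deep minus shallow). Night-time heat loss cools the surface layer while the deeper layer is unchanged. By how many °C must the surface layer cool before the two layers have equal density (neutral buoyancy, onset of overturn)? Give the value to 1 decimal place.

Neutral buoyancy requires Δρ = 0, i.e. −α(T_deep − T_surf′) + β(S_deep − S_surf) = 0.
T_surf′ = T_deep − (β/α)·ΔS = 12.4 − (7.4 × 10⁻⁴/1.5 × 10⁻⁴)·(+0.49) = 9.983 °C.
Cooling required: 13.3 − (9.983) = 3.317 °C.

3.3 °C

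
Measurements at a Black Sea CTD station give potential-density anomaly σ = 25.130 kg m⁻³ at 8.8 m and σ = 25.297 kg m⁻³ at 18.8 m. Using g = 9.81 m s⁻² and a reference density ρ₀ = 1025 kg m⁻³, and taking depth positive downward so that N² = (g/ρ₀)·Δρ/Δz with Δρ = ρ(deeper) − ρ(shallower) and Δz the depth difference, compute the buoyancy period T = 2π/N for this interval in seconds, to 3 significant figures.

Δρ = 1025.297 − 1025.130 = 0.167 kg m⁻³ over Δz = 18.8 − 8.8 = 10 m.
N² = (9.81/1025) × (0.167/10) = 1.5983 × 10⁻⁴ s⁻².
N = √(1.5983 × 10⁻⁴) = 0.012642 rad s⁻¹, so T = 2π/N = 497.01 s ≈ 497 s.

497 s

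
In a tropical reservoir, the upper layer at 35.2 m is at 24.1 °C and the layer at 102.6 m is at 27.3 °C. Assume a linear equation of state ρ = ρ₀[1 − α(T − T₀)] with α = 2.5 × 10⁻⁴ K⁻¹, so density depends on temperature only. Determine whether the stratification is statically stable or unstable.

unstable

ΔT = 27.3 − 24.1 = +3.2 K, so Δρ/ρ₀ = −αΔT = -8.00 × 10⁻⁴.
Δρ/ρ₀ < 0, so Δρ < 0: deeper water is lighter → statically unstable; the column would overturn.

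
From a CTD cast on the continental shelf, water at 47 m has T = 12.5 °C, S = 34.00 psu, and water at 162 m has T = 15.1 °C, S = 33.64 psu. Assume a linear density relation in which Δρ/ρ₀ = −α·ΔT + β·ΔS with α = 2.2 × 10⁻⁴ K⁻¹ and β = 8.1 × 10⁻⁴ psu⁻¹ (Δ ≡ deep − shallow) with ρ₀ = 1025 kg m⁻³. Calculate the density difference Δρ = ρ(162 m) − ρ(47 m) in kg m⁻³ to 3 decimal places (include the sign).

-0.885 kg m⁻³

ΔT = +2.6 K, ΔS = -0.36 psu (deep − shallow).
Δρ/ρ₀ = −(2.2 × 10⁻⁴)(+2.6) + (8.1 × 10⁻⁴)(-0.36) = -8.636 × 10⁻⁴.
Δρ = 1025 × (-8.636 × 10⁻⁴) = -0.885 kg m⁻³.
Negative Δρ: lighter below, statically unstable.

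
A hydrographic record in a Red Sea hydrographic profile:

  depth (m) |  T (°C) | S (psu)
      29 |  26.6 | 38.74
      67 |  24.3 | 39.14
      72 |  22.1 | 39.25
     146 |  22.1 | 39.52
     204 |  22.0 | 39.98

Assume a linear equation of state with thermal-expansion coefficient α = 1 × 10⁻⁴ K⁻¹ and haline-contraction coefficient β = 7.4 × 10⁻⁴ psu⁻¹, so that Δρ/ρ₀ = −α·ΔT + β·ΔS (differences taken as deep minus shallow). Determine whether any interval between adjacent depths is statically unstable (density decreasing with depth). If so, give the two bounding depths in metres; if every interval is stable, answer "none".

Evaluate Δρ/ρ₀ = −αΔT + βΔS across each adjacent pair:
  29–67 m: −αΔT+βΔS = −(1 × 10⁻⁴)(-2.3)+(7.4 × 10⁻⁴)(+0.40) = 5.3 × 10⁻⁴ → stable
  67–72 m: −αΔT+βΔS = −(1 × 10⁻⁴)(-2.2)+(7.4 × 10⁻⁴)(+0.11) = 3.0 × 10⁻⁴ → stable
  72–146 m: −αΔT+βΔS = −(1 × 10⁻⁴)(+0.0)+(7.4 × 10⁻⁴)(+0.27) = 2.0 × 10⁻⁴ → stable
  146–204 m: −αΔT+βΔS = −(1 × 10⁻⁴)(-0.1)+(7.4 × 10⁻⁴)(+0.46) = 3.5 × 10⁻⁴ → stable
Every interval has Δρ > 0: the column is stably stratified throughout.

none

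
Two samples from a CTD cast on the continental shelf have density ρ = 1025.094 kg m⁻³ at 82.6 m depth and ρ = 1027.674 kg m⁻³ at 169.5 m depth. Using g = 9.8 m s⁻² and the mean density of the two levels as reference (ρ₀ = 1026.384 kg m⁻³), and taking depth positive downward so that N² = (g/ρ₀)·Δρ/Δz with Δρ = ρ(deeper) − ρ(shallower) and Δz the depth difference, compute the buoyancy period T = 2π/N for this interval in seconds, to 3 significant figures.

Δρ = 1027.674 − 1025.094 = 2.580 kg m⁻³ over Δz = 169.5 − 82.6 = 86.9 m.
N² = (9.8/1026.384) × (2.580/86.9) = 2.8348 × 10⁻⁴ s⁻².
N = √(2.8348 × 10⁻⁴) = 0.016837 rad s⁻¹, so T = 2π/N = 373.18 s ≈ 373 s.
A positive N² confirms static stability across the interval.

373 s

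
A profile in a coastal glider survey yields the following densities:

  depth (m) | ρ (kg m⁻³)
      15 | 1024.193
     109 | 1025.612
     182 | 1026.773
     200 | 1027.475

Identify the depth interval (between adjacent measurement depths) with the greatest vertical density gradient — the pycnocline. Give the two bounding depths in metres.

Compute the density gradient over each adjacent pair:
  15–109 m: Δρ/Δz = 1.419/94 = 0.015 kg m⁻⁴
  109–182 m: Δρ/Δz = 1.161/73 = 0.016 kg m⁻⁴
  182–200 m: Δρ/Δz = 0.702/18 = 0.039 kg m⁻⁴
The largest gradient is in the 182–200 m interval — the pycnocline.

182–200 m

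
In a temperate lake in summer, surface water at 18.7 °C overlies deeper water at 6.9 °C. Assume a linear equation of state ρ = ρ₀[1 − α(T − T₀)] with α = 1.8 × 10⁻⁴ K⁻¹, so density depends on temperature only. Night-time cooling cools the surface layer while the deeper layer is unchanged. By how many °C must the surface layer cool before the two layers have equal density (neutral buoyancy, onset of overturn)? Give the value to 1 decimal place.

With temperature the only control, equal density requires T_surf′ = T_deep.
T_surf′ = 6.9 °C.
Cooling required: 18.7 − 6.9 = 11.8 °C.

11.8 °C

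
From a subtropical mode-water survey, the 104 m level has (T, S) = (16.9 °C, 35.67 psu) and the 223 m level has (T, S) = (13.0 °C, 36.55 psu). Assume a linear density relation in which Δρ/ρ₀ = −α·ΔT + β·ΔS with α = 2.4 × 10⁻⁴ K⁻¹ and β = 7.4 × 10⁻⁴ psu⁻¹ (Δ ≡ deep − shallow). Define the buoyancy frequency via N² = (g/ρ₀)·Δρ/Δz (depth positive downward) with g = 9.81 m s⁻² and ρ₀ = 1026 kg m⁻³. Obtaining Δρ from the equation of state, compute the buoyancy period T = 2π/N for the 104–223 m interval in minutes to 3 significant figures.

9.15 min

ΔT = -3.9 K, ΔS = +0.88 psu (deep − shallow).
Δρ/ρ₀ = −αΔT + βΔS = 9.36 × 10⁻⁴ + 6.512 × 10⁻⁴ = 1.5872 × 10⁻³, so Δρ ≈ 1.628 kg m⁻³.
N² = (g/ρ₀)·Δρ/Δz = g·(Δρ/ρ₀)/Δz = 9.81 × 1.5872 × 10⁻³ / 119 = 1.3084 × 10⁻⁴ s⁻².
N = √(1.3084 × 10⁻⁴) = 0.011439 rad s⁻¹ → T = 2π/N = 549.28 s = 9.1547 min ≈ 9.15 min.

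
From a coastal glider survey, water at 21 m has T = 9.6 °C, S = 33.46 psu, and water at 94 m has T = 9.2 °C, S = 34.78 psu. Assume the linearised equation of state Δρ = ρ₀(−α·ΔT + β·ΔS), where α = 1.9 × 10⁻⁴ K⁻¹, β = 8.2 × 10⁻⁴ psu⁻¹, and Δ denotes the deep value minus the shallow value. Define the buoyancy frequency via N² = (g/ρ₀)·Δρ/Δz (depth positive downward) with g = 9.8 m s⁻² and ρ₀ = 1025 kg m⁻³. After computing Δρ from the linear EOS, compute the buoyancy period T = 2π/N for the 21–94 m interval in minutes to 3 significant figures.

ΔT = -0.4 K, ΔS = +1.32 psu (deep − shallow).
Δρ/ρ₀ = −αΔT + βΔS = 7.60 × 10⁻⁵ + 1.0824 × 10⁻³ = 1.1584 × 10⁻³, so Δρ ≈ 1.187 kg m⁻³.
N² = (g/ρ₀)·Δρ/Δz = g·(Δρ/ρ₀)/Δz = 9.8 × 1.1584 × 10⁻³ / 73 = 1.5551 × 10⁻⁴ s⁻².
N = √(1.5551 × 10⁻⁴) = 0.012470 rad s⁻¹ → T = 2π/N = 503.86 s = 8.3977 min ≈ 8.40 min.

8.40 min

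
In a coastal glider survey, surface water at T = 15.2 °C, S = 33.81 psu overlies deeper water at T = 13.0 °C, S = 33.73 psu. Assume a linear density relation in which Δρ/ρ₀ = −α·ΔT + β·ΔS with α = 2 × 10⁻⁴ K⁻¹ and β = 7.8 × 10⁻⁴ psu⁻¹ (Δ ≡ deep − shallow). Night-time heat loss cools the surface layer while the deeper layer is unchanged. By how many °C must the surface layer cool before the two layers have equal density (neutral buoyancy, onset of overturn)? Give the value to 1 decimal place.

Neutral buoyancy requires Δρ = 0, i.e. −α(T_deep − T_surf′) + β(S_deep − S_surf) = 0.
T_surf′ = T_deep − (β/α)·ΔS = 13.0 − (7.8 × 10⁻⁴/2 × 10⁻⁴)·(-0.08) = 13.312 °C.
Cooling required: 15.2 − (13.312) = 1.888 °C.

1.9 °C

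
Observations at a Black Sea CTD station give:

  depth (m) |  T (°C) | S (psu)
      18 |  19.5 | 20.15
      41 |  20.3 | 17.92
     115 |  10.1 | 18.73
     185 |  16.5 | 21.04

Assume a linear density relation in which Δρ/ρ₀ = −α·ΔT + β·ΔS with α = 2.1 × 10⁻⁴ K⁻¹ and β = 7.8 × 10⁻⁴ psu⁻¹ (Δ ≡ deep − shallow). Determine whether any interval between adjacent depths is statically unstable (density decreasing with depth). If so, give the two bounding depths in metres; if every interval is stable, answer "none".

Evaluate Δρ/ρ₀ = −αΔT + βΔS across each adjacent pair:
  18–41 m: −αΔT+βΔS = −(2.1 × 10⁻⁴)(+0.8)+(7.8 × 10⁻⁴)(-2.23) = -1.9 × 10⁻³ → UNSTABLE
  41–115 m: −αΔT+βΔS = −(2.1 × 10⁻⁴)(-10.2)+(7.8 × 10⁻⁴)(+0.81) = 2.8 × 10⁻³ → stable
  115–185 m: −αΔT+βΔS = −(2.1 × 10⁻⁴)(+6.4)+(7.8 × 10⁻⁴)(+2.31) = 4.6 × 10⁻⁴ → stable
The 18–41 m interval has Δρ < 0: lighter water underlies denser water.

18–41 m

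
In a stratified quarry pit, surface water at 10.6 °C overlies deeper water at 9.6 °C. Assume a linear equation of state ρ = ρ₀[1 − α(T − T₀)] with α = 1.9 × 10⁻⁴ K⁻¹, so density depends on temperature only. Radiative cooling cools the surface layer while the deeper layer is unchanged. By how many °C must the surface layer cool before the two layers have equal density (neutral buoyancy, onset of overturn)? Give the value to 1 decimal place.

With temperature the only control, equal density requires T_surf′ = T_deep.
T_surf′ = 9.6 °C.
Cooling required: 10.6 − 9.6 = 1.0 °C.

1.0 °C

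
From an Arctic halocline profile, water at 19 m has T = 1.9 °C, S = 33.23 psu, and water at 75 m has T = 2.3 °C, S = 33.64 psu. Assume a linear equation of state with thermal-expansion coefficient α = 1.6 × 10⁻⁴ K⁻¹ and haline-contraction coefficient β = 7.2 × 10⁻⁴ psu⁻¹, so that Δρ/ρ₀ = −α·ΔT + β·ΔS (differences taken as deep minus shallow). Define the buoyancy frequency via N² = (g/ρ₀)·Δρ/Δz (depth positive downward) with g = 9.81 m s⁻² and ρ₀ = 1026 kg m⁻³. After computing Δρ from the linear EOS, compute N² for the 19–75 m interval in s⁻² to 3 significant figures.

4.05 × 10⁻⁵ s⁻²

ΔT = +0.4 K, ΔS = +0.41 psu (deep − shallow).
Δρ/ρ₀ = −αΔT + βΔS = -6.40 × 10⁻⁵ + 2.952 × 10⁻⁴ = 2.312 × 10⁻⁴, so Δρ ≈ 0.2372 kg m⁻³.
N² = (g/ρ₀)·Δρ/Δz = g·(Δρ/ρ₀)/Δz = 9.81 × 2.312 × 10⁻⁴ / 56 = 4.0501 × 10⁻⁵ s⁻² ≈ 4.05 × 10⁻⁵ s⁻².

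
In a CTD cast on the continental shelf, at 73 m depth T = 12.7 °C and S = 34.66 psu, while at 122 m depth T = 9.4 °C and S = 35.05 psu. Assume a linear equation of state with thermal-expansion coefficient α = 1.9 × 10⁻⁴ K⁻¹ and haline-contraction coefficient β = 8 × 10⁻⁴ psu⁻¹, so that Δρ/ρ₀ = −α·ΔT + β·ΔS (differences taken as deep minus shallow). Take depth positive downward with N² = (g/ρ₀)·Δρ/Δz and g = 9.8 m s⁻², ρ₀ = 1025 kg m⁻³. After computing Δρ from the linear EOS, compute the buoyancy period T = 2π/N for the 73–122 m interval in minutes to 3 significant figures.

7.64 min

ΔT = -3.3 K, ΔS = +0.39 psu (deep − shallow).
Δρ/ρ₀ = −αΔT + βΔS = 6.27 × 10⁻⁴ + 3.12 × 10⁻⁴ = 9.39 × 10⁻⁴, so Δρ ≈ 0.9625 kg m⁻³.
N² = (g/ρ₀)·Δρ/Δz = g·(Δρ/ρ₀)/Δz = 9.8 × 9.39 × 10⁻⁴ / 49 = 1.8780 × 10⁻⁴ s⁻².
N = √(1.8780 × 10⁻⁴) = 0.013704 rad s⁻¹ → T = 2π/N = 458.49 s = 7.6415 min ≈ 7.64 min.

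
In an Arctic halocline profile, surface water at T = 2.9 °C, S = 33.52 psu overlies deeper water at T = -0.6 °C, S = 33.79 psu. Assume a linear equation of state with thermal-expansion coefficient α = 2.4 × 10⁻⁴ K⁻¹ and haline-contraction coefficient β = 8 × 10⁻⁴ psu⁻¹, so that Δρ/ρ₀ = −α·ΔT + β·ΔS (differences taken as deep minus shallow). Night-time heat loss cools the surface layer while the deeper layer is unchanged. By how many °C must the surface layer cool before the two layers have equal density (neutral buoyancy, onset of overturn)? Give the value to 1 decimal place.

4.4 °C

Neutral buoyancy requires Δρ = 0, i.e. −α(T_deep − T_surf′) + β(S_deep − S_surf) = 0.
T_surf′ = T_deep − (β/α)·ΔS = -0.6 − (8 × 10⁻⁴/2.4 × 10⁻⁴)·(+0.27) = -1.500 °C.
Cooling required: 2.9 − (-1.500) = 4.400 °C.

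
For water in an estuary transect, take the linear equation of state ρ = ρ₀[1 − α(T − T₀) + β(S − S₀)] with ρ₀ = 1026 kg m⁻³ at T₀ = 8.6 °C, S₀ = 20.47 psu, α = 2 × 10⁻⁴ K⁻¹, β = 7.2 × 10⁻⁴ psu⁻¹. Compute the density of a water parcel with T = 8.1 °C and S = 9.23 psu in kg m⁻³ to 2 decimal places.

1017.80 kg m⁻³

T − T₀ = -0.5 K, S − S₀ = -11.24 psu.
Bracket = 1 − α·(-0.5) + β·(-11.24) = 1 + (-7.9928 × 10⁻³) = 0.9920072.
ρ = 1026 × 0.9920072 = 1017.80 kg m⁻³.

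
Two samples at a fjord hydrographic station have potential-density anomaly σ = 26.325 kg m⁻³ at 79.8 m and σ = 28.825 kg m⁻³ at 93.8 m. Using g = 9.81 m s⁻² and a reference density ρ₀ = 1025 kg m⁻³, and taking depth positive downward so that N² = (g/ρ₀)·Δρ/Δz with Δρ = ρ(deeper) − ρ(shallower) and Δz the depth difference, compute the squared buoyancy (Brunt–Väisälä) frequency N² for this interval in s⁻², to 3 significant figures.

1.71 × 10⁻³ s⁻²

Δρ = 1028.825 − 1026.325 = 2.500 kg m⁻³ over Δz = 93.8 − 79.8 = 14 m.
N² = (9.81/1025) × (2.500/14) = 1.7091 × 10⁻³ s⁻² ≈ 1.71 × 10⁻³ s⁻².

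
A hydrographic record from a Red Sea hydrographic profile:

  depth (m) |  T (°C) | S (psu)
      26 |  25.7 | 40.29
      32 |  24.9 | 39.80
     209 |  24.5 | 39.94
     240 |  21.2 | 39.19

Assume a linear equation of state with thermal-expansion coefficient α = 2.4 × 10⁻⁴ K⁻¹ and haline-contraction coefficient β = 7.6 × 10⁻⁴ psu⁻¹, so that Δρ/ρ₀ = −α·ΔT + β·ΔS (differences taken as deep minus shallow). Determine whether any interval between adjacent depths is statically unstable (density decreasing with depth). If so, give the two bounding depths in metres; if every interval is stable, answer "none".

Evaluate Δρ/ρ₀ = −αΔT + βΔS across each adjacent pair:
  26–32 m: −αΔT+βΔS = −(2.4 × 10⁻⁴)(-0.8)+(7.6 × 10⁻⁴)(-0.49) = -1.8 × 10⁻⁴ → UNSTABLE
  32–209 m: −αΔT+βΔS = −(2.4 × 10⁻⁴)(-0.4)+(7.6 × 10⁻⁴)(+0.14) = 2.0 × 10⁻⁴ → stable
  209–240 m: −αΔT+βΔS = −(2.4 × 10⁻⁴)(-3.3)+(7.6 × 10⁻⁴)(-0.75) = 2.2 × 10⁻⁴ → stable
The 26–32 m interval has Δρ < 0: lighter water underlies denser water.

26–32 m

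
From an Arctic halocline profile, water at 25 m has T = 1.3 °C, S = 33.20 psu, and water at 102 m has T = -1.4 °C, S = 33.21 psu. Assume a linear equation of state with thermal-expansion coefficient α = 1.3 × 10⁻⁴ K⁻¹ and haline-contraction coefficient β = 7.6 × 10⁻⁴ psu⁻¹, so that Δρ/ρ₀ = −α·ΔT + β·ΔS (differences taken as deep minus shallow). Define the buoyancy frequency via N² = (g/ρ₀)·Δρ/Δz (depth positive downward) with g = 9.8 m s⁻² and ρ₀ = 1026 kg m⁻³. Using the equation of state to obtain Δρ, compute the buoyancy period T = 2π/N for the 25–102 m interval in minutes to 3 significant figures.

ΔT = -2.7 K, ΔS = +0.01 psu (deep − shallow).
Δρ/ρ₀ = −αΔT + βΔS = 3.51 × 10⁻⁴ + 7.60 × 10⁻⁶ = 3.586 × 10⁻⁴, so Δρ ≈ 0.3679 kg m⁻³.
N² = (g/ρ₀)·Δρ/Δz = g·(Δρ/ρ₀)/Δz = 9.8 × 3.586 × 10⁻⁴ / 77 = 4.5640 × 10⁻⁵ s⁻².
N = √(4.5640 × 10⁻⁵) = 6.7557 × 10⁻³ rad s⁻¹ → T = 2π/N = 930.06 s = 15.501 min ≈ 15.5 min.

15.5 min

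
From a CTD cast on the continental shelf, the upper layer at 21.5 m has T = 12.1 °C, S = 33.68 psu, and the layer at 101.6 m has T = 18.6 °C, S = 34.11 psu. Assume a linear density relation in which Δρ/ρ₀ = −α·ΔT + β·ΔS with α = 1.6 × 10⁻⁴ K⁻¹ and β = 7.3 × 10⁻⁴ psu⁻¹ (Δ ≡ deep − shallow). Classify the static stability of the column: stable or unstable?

unstable

ΔT = 18.6 − 12.1 = +6.5 K and ΔS = 34.11 − 33.68 = +0.43 psu (deep − shallow).
−αΔT = -1.04 × 10⁻³; βΔS = 3.139 × 10⁻⁴; sum Δρ/ρ₀ = -7.261 × 10⁻⁴.
Δρ/ρ₀ < 0, so Δρ < 0: deeper water is lighter → statically unstable; the column would overturn.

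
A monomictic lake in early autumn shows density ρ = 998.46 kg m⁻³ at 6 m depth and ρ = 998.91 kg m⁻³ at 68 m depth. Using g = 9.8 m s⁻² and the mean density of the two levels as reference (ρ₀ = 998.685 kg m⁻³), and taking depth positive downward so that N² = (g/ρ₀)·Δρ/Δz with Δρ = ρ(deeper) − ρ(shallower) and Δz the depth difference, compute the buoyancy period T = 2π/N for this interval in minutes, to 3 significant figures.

12.4 min

Δρ = 998.91 − 998.46 = 0.45 kg m⁻³ over Δz = 68 − 6 = 62 m.
N² = (9.8/998.685) × (0.45/62) = 7.1223 × 10⁻⁵ s⁻².
N = √(7.1223 × 10⁻⁵) = 8.4394 × 10⁻³ rad s⁻¹, so T = 2π/N = 744.51 s = 12.409 min ≈ 12.4 min.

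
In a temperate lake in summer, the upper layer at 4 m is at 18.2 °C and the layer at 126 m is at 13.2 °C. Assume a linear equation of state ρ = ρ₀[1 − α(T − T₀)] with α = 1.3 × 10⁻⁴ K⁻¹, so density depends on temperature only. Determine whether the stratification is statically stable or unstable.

ΔT = 13.2 − 18.2 = -5.0 K, so Δρ/ρ₀ = −αΔT = 6.50 × 10⁻⁴.
Δρ/ρ₀ > 0, so Δρ > 0: deeper water is denser → statically stable.

stable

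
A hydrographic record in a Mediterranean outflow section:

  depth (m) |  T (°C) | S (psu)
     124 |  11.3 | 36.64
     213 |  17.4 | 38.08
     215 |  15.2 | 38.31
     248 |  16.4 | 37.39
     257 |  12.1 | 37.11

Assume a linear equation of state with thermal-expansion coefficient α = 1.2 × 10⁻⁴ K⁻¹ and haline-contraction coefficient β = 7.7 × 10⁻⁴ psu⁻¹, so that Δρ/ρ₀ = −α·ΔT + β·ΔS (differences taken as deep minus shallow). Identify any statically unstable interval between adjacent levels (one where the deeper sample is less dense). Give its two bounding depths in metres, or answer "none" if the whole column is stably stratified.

Evaluate Δρ/ρ₀ = −αΔT + βΔS across each adjacent pair:
  124–213 m: −αΔT+βΔS = −(1.2 × 10⁻⁴)(+6.1)+(7.7 × 10⁻⁴)(+1.44) = 3.8 × 10⁻⁴ → stable
  213–215 m: −αΔT+βΔS = −(1.2 × 10⁻⁴)(-2.2)+(7.7 × 10⁻⁴)(+0.23) = 4.4 × 10⁻⁴ → stable
  215–248 m: −αΔT+βΔS = −(1.2 × 10⁻⁴)(+1.2)+(7.7 × 10⁻⁴)(-0.92) = -8.5 × 10⁻⁴ → UNSTABLE
  248–257 m: −αΔT+βΔS = −(1.2 × 10⁻⁴)(-4.3)+(7.7 × 10⁻⁴)(-0.28) = 3.0 × 10⁻⁴ → stable
The 215–248 m interval has Δρ < 0: lighter water underlies denser water.

215–248 m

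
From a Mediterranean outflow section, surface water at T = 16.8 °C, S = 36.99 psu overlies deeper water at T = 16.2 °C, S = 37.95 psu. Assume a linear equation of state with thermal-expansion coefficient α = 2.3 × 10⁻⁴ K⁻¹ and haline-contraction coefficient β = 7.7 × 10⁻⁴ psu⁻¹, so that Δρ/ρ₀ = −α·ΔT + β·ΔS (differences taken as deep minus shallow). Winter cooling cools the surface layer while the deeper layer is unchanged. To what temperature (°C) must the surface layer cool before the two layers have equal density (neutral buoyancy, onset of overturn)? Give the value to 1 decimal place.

Neutral buoyancy requires Δρ = 0, i.e. −α(T_deep − T_surf′) + β(S_deep − S_surf) = 0.
T_surf′ = T_deep − (β/α)·ΔS = 16.2 − (7.7 × 10⁻⁴/2.3 × 10⁻⁴)·(+0.96) = 12.986 °C.
Cooling required: 16.8 − (12.986) = 3.814 °C.

13.0 °C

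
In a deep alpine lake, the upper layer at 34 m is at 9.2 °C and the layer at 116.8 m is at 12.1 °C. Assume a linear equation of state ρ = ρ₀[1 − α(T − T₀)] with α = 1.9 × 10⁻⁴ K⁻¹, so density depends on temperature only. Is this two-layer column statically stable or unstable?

ΔT = 12.1 − 9.2 = +2.9 K, so Δρ/ρ₀ = −αΔT = -5.51 × 10⁻⁴.
Δρ/ρ₀ < 0, so Δρ < 0: deeper water is lighter → statically unstable; the column would overturn.

unstable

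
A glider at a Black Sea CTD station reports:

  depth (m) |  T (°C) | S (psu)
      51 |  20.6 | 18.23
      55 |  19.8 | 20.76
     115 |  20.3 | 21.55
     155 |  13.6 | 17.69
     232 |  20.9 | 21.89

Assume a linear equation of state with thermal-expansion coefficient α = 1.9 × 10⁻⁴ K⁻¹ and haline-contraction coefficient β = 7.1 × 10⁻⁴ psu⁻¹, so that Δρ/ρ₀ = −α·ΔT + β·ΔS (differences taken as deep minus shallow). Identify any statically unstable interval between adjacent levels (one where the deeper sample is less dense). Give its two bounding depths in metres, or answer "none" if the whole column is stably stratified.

115–155 m

Evaluate Δρ/ρ₀ = −αΔT + βΔS across each adjacent pair:
  51–55 m: −αΔT+βΔS = −(1.9 × 10⁻⁴)(-0.8)+(7.1 × 10⁻⁴)(+2.53) = 1.9 × 10⁻³ → stable
  55–115 m: −αΔT+βΔS = −(1.9 × 10⁻⁴)(+0.5)+(7.1 × 10⁻⁴)(+0.79) = 4.7 × 10⁻⁴ → stable
  115–155 m: −αΔT+βΔS = −(1.9 × 10⁻⁴)(-6.7)+(7.1 × 10⁻⁴)(-3.86) = -1.5 × 10⁻³ → UNSTABLE
  155–232 m: −αΔT+βΔS = −(1.9 × 10⁻⁴)(+7.3)+(7.1 × 10⁻⁴)(+4.20) = 1.6 × 10⁻³ → stable
The 115–155 m interval has Δρ < 0: lighter water underlies denser water.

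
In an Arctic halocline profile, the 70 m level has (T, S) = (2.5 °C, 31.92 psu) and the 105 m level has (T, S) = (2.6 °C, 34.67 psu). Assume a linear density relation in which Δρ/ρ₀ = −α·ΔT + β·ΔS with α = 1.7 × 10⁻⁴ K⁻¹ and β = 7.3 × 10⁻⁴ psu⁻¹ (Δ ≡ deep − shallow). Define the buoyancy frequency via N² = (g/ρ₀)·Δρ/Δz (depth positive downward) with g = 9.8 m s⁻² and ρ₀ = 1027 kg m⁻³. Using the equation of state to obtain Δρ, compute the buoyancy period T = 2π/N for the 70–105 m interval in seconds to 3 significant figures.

ΔT = +0.1 K, ΔS = +2.75 psu (deep − shallow).
Δρ/ρ₀ = −αΔT + βΔS = -1.70 × 10⁻⁵ + 2.0075 × 10⁻³ = 1.9905 × 10⁻³, so Δρ ≈ 2.044 kg m⁻³.
N² = (g/ρ₀)·Δρ/Δz = g·(Δρ/ρ₀)/Δz = 9.8 × 1.9905 × 10⁻³ / 35 = 5.5734 × 10⁻⁴ s⁻².
N = √(5.5734 × 10⁻⁴) = 0.023608 rad s⁻¹ → T = 2π/N = 266.15 s ≈ 266 s.

266 s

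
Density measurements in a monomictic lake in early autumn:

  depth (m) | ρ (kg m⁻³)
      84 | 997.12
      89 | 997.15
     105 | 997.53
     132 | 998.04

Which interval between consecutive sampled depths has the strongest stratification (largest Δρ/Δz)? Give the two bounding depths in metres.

Compute the density gradient over each adjacent pair:
  84–89 m: Δρ/Δz = 0.03/5 = 6.0 × 10⁻³ kg m⁻⁴
  89–105 m: Δρ/Δz = 0.38/16 = 0.024 kg m⁻⁴
  105–132 m: Δρ/Δz = 0.51/27 = 0.019 kg m⁻⁴
The largest gradient is in the 89–105 m interval — the pycnocline.

89–105 m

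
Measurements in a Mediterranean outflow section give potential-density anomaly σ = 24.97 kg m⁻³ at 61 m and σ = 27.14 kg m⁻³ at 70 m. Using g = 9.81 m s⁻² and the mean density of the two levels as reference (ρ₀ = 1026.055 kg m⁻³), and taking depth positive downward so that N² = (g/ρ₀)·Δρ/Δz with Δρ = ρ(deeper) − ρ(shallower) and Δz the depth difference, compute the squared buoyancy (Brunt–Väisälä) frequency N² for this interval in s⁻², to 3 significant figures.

2.31 × 10⁻³ s⁻²

Δρ = 1027.14 − 1024.97 = 2.17 kg m⁻³ over Δz = 70 − 61 = 9 m.
N² = (9.81/1026.055) × (2.17/9) = 2.3052 × 10⁻³ s⁻² ≈ 2.31 × 10⁻³ s⁻².
Since Δρ > 0 the layer is stably stratified.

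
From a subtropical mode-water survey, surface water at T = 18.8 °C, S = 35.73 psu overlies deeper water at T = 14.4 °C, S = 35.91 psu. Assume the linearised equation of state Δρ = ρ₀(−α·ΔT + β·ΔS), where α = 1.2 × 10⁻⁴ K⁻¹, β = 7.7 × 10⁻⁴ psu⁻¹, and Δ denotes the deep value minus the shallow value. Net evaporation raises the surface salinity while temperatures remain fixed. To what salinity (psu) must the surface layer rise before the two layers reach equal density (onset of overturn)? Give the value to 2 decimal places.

36.60 psu

Neutral buoyancy requires −α(T_deep − T_surf) + β(S_deep − S_surf′) = 0.
S_surf′ = S_deep − (α/β)·ΔT = 35.91 − (1.2 × 10⁻⁴/7.7 × 10⁻⁴)·(-4.4) = 36.5957 psu.
Increase required: 36.5957 − 35.73 = 0.8657 psu.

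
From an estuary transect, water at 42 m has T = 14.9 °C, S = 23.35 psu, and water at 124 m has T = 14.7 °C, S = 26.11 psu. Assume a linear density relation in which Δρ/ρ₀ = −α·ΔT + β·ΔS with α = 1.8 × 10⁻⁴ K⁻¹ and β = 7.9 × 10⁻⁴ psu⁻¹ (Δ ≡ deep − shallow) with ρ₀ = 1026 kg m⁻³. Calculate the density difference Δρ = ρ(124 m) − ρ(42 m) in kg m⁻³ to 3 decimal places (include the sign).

+2.274 kg m⁻³

ΔT = -0.2 K, ΔS = +2.76 psu (deep − shallow).
Δρ/ρ₀ = −(1.8 × 10⁻⁴)(-0.2) + (7.9 × 10⁻⁴)(+2.76) = 2.2164 × 10⁻³.
Δρ = 1026 × (2.2164 × 10⁻³) = +2.274 kg m⁻³.
Positive Δρ: denser below, stable.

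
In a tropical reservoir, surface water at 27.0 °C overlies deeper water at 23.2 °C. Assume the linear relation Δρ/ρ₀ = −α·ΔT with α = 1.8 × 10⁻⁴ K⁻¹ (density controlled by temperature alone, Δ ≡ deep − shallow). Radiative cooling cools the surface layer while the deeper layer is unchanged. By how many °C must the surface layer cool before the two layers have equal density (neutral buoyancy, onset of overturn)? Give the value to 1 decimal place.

3.8 °C

With temperature the only control, equal density requires T_surf′ = T_deep.
T_surf′ = 23.2 °C.
Cooling required: 27.0 − 23.2 = 3.8 °C.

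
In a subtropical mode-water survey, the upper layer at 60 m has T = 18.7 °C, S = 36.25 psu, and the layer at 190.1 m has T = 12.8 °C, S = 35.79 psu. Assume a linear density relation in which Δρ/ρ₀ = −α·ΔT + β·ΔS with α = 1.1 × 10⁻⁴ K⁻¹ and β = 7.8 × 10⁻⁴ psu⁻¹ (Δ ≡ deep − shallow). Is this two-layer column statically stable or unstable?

ΔT = 12.8 − 18.7 = -5.9 K and ΔS = 35.79 − 36.25 = -0.46 psu (deep − shallow).
−αΔT = 6.49 × 10⁻⁴; βΔS = -3.588 × 10⁻⁴; sum Δρ/ρ₀ = 2.902 × 10⁻⁴.
Δρ/ρ₀ > 0, so Δρ > 0: deeper water is denser → statically stable.

stable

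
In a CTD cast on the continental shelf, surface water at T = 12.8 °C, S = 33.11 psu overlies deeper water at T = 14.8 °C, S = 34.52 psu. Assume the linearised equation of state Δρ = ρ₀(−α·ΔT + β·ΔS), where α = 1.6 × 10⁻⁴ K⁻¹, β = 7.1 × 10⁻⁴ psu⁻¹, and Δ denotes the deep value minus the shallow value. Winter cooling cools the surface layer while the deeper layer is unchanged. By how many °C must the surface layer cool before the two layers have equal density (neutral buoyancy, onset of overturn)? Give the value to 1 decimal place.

4.3 °C

Neutral buoyancy requires Δρ = 0, i.e. −α(T_deep − T_surf′) + β(S_deep − S_surf) = 0.
T_surf′ = T_deep − (β/α)·ΔS = 14.8 − (7.1 × 10⁻⁴/1.6 × 10⁻⁴)·(+1.41) = 8.543 °C.
Cooling required: 12.8 − (8.543) = 4.257 °C.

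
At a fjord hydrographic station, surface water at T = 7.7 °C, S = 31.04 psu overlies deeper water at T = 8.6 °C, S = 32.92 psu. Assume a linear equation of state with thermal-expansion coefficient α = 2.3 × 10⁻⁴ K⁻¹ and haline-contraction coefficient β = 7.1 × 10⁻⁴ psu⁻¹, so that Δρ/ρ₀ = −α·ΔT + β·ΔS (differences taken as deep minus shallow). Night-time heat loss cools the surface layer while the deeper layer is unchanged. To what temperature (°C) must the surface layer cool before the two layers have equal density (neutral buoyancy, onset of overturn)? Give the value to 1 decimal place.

Neutral buoyancy requires Δρ = 0, i.e. −α(T_deep − T_surf′) + β(S_deep − S_surf) = 0.
T_surf′ = T_deep − (β/α)·ΔS = 8.6 − (7.1 × 10⁻⁴/2.3 × 10⁻⁴)·(+1.88) = 2.797 °C.
Cooling required: 7.7 − (2.797) = 4.903 °C.

2.8 °C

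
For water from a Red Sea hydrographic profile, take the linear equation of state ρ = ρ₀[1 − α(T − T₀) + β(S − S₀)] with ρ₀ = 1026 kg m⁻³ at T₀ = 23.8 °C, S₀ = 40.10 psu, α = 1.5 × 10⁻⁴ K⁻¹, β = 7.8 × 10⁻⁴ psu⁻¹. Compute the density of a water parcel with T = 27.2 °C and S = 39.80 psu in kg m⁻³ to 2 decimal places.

1025.24 kg m⁻³

T − T₀ = +3.4 K, S − S₀ = -0.30 psu.
Bracket = 1 − α·(+3.4) + β·(-0.30) = 1 + (-7.44 × 10⁻⁴) = 0.9992560.
ρ = 1026 × 0.9992560 = 1025.24 kg m⁻³.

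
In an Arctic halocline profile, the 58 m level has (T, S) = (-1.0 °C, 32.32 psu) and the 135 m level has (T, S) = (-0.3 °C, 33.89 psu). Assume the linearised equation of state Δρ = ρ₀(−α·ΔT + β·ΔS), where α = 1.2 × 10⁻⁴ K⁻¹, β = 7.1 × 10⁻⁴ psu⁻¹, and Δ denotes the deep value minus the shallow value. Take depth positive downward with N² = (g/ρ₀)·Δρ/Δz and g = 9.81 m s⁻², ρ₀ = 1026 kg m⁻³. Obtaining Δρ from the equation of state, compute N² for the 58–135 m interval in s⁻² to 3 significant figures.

1.31 × 10⁻⁴ s⁻²

ΔT = +0.7 K, ΔS = +1.57 psu (deep − shallow).
Δρ/ρ₀ = −αΔT + βΔS = -8.40 × 10⁻⁵ + 1.1147 × 10⁻³ = 1.0307 × 10⁻³, so Δρ ≈ 1.057 kg m⁻³.
N² = (g/ρ₀)·Δρ/Δz = g·(Δρ/ρ₀)/Δz = 9.81 × 1.0307 × 10⁻³ / 77 = 1.3131 × 10⁻⁴ s⁻² ≈ 1.31 × 10⁻⁴ s⁻².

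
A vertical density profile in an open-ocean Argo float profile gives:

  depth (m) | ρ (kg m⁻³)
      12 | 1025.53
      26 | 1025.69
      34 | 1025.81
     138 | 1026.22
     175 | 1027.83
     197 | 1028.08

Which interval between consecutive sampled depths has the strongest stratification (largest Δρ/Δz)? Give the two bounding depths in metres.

138–175 m

Compute the density gradient over each adjacent pair:
  12–26 m: Δρ/Δz = 0.16/14 = 0.011 kg m⁻⁴
  26–34 m: Δρ/Δz = 0.12/8 = 0.015 kg m⁻⁴
  34–138 m: Δρ/Δz = 0.41/104 = 3.9 × 10⁻³ kg m⁻⁴
  138–175 m: Δρ/Δz = 1.61/37 = 0.044 kg m⁻⁴
  175–197 m: Δρ/Δz = 0.25/22 = 0.011 kg m⁻⁴
The largest gradient is in the 138–175 m interval — the pycnocline.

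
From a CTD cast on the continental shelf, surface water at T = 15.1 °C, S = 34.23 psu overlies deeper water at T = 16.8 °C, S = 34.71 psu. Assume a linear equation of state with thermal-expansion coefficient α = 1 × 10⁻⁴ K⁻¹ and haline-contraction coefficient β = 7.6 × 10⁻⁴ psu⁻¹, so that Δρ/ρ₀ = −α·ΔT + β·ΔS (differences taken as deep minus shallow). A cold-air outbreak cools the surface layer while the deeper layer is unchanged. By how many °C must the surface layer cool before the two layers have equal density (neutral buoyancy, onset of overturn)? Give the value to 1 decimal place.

Neutral buoyancy requires Δρ = 0, i.e. −α(T_deep − T_surf′) + β(S_deep − S_surf) = 0.
T_surf′ = T_deep − (β/α)·ΔS = 16.8 − (7.6 × 10⁻⁴/1 × 10⁻⁴)·(+0.48) = 13.152 °C.
Cooling required: 15.1 − (13.152) = 1.948 °C.

1.9 °C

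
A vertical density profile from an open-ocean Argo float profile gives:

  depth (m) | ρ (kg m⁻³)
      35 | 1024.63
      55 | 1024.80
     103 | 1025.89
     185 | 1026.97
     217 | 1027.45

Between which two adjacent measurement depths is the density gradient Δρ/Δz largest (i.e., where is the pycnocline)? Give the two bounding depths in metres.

Compute the density gradient over each adjacent pair:
  35–55 m: Δρ/Δz = 0.17/20 = 8.5 × 10⁻³ kg m⁻⁴
  55–103 m: Δρ/Δz = 1.09/48 = 0.023 kg m⁻⁴
  103–185 m: Δρ/Δz = 1.08/82 = 0.013 kg m⁻⁴
  185–217 m: Δρ/Δz = 0.48/32 = 0.015 kg m⁻⁴
The largest gradient is in the 55–103 m interval — the pycnocline.

55–103 m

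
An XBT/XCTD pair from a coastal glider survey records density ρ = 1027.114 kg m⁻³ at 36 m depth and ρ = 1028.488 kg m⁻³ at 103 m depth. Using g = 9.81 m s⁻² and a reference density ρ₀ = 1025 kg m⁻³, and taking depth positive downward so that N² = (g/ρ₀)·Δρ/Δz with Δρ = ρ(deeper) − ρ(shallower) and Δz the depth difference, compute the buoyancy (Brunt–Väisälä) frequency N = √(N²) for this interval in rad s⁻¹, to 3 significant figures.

0.0140 rad s⁻¹

Δρ = 1028.488 − 1027.114 = 1.374 kg m⁻³ over Δz = 103 − 36 = 67 m.
N² = (9.81/1025) × (1.374/67) = 1.9627 × 10⁻⁴ s⁻².
N = √(1.9627 × 10⁻⁴) = 0.014010 rad s⁻¹ ≈ 0.0140 rad s⁻¹.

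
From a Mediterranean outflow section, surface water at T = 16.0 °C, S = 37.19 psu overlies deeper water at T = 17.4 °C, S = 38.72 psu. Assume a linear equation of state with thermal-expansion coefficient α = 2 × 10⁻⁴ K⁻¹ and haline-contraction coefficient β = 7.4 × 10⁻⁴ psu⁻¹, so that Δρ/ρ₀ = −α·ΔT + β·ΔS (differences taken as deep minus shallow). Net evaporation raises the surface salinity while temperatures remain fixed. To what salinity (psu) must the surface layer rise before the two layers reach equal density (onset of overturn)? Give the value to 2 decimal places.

38.34 psu

Neutral buoyancy requires −α(T_deep − T_surf) + β(S_deep − S_surf′) = 0.
S_surf′ = S_deep − (α/β)·ΔT = 38.72 − (2 × 10⁻⁴/7.4 × 10⁻⁴)·(+1.4) = 38.3416 psu.
Increase required: 38.3416 − 37.19 = 1.1516 psu.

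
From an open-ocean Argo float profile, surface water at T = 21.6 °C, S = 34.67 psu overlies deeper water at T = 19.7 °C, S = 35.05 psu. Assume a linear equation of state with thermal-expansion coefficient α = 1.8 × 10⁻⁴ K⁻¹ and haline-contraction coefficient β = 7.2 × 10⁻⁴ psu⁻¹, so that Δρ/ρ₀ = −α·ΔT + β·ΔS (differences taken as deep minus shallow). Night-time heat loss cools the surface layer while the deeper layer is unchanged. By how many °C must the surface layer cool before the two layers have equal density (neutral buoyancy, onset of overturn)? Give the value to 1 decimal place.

3.4 °C

Neutral buoyancy requires Δρ = 0, i.e. −α(T_deep − T_surf′) + β(S_deep − S_surf) = 0.
T_surf′ = T_deep − (β/α)·ΔS = 19.7 − (7.2 × 10⁻⁴/1.8 × 10⁻⁴)·(+0.38) = 18.180 °C.
Cooling required: 21.6 − (18.180) = 3.420 °C.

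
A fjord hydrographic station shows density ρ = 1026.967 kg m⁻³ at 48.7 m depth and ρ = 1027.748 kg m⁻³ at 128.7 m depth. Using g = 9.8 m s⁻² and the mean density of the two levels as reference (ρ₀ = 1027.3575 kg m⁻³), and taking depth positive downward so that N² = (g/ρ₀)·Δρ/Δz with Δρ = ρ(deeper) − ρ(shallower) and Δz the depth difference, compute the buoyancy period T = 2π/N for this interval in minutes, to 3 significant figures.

Δρ = 1027.748 − 1026.967 = 0.781 kg m⁻³ over Δz = 128.7 − 48.7 = 80 m.
N² = (9.8/1027.3575) × (0.781/80) = 9.3125 × 10⁻⁵ s⁻².
N = √(9.3125 × 10⁻⁵) = 9.6501 × 10⁻³ rad s⁻¹, so T = 2π/N = 651.10 s = 10.852 min ≈ 10.9 min.
N² > 0, so the interval is statically stable.

10.9 min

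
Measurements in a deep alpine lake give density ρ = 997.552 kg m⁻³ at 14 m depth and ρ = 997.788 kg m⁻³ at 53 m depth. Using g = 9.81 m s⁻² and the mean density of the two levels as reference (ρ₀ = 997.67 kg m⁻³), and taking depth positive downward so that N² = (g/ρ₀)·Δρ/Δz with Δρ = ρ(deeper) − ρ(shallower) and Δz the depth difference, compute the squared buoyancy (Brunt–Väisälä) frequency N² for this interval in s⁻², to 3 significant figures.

5.95 × 10⁻⁵ s⁻²

Δρ = 997.788 − 997.552 = 0.236 kg m⁻³ over Δz = 53 − 14 = 39 m.
N² = (9.81/997.67) × (0.236/39) = 5.9502 × 10⁻⁵ s⁻² ≈ 5.95 × 10⁻⁵ s⁻².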